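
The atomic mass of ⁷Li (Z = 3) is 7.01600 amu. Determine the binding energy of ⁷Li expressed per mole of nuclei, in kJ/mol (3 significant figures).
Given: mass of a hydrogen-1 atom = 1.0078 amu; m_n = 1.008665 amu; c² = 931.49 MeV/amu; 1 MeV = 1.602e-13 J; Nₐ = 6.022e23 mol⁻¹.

3.78e+09 kJ/mol

With 3 protons and 4 neutrons (A = 7):
Mass of separated nucleons = 3(1.0078) + 4(1.008665) = 3.0234 + 4.034660 = 7.058060 amu
Mass defect Δm = 7.058060 − 7.01600 = 0.042060 amu
Binding energy = Δm·c² = 0.042060 × 931.49 MeV/amu = 39.1785 MeV
Per nucleus in joules: 39.1785 MeV × 1.602e-13 J/MeV = 6.2764e-12 J
Per mole: 6.2764e-12 J × 6.022e23 mol⁻¹ = 3.7796e+12 J/mol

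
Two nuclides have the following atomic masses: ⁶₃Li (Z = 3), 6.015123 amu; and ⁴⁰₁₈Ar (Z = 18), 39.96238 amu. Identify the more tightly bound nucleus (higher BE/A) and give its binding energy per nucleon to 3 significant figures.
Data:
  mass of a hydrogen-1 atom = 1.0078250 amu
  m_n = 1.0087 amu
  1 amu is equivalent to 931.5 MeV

⁶₃Li: Σm = 3(1.0078250) + 3(1.0087) = 6.0495750 amu; Δm = 0.0344520 amu; E_B = 32.092 MeV; E_B/A = 5.349 MeV
⁴⁰₁₈Ar: Σm = 18(1.0078250) + 22(1.0087) = 40.3322500 amu; Δm = 0.3698700 amu; E_B = 344.53 MeV; E_B/A = 8.613 MeV
⁴⁰₁₈Ar has the higher binding energy per nucleon, so it is the more tightly bound nucleus.

⁴⁰₁₈Ar; 8.61 MeV/nucleon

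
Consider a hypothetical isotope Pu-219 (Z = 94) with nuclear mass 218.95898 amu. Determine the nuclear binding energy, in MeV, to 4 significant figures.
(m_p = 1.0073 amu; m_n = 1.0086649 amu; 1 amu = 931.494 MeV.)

1686 MeV

Mass of separated nucleons = 94(1.0073) + 125(1.0086649) = 94.6862 + 126.0831125 = 220.7693125 amu
Mass defect Δm = 220.7693125 − 218.95898 = 1.8103325 amu
Binding energy = Δm·c² = 1.8103325 × 931.494 MeV/amu = 1686.31 MeV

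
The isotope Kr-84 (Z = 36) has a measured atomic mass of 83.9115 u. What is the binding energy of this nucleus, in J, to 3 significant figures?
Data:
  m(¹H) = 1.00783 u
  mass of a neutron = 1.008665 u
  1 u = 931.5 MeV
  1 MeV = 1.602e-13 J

1.17e-10 J

With 36 protons and 48 neutrons (A = 84):
Mass of separated nucleons = 36(1.00783) + 48(1.008665) = 36.28188 + 48.415920 = 84.697800 u
Mass defect Δm = 84.697800 − 83.9115 = 0.786300 u
Binding energy = Δm·c² = 0.786300 × 931.5 MeV/u = 732.438 MeV
In joules: 732.438 MeV × 1.602e-13 J/MeV = 1.1734e-10 J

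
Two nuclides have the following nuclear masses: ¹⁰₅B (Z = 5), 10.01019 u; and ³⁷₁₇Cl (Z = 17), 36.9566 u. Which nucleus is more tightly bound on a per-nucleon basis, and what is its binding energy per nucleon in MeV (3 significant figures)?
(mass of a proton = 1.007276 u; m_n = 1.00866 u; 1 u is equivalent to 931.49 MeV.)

¹⁰₅B: Σm = 5(1.007276) + 5(1.00866) = 10.079680 u; Δm = 0.069490 u; E_B = 64.729 MeV; E_B/A = 6.473 MeV
³⁷₁₇Cl: Σm = 17(1.007276) + 20(1.00866) = 37.296892 u; Δm = 0.340292 u; E_B = 316.98 MeV; E_B/A = 8.567 MeV
³⁷₁₇Cl has the higher binding energy per nucleon, so it is the more tightly bound nucleus.

³⁷₁₇Cl; 8.57 MeV/nucleon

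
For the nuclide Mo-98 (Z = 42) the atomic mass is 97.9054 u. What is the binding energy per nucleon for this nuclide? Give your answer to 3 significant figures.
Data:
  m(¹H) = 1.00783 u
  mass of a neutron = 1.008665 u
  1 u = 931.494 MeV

8.64 MeV/nucleon

Z = 42, so N = A − Z = 98 − 42 = 56.
Mass of separated nucleons = 42(1.00783) + 56(1.008665) = 42.32886 + 56.485240 = 98.814100 u
Mass defect Δm = 98.814100 − 97.9054 = 0.908700 u
Converting to energy: 0.908700 u × 931.494 MeV/u = 846.449 MeV
Per nucleon: 846.449 / 98 = 8.637 MeV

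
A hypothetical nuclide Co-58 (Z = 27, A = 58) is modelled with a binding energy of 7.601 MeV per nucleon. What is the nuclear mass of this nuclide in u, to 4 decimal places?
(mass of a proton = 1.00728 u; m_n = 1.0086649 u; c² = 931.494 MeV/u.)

57.9919 u

Total binding energy = 58 × 7.601 = 440.858 MeV
Mass defect = 440.858 MeV / (931.494 MeV/u) = 0.473281 u
Constituent mass = 27(1.00728) + 31(1.0086649) = 58.4651719 u
Nuclear mass = 58.4651719 − 0.473281 = 57.9918909 u ≈ 57.9919 u (to 4 decimal places)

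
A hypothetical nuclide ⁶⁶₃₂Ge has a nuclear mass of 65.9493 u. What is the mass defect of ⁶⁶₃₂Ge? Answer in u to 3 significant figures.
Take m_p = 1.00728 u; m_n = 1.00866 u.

With 32 protons and 34 neutrons (A = 66):
Total constituent mass: 32 × 1.00728 + 34 × 1.00866 = 66.52740 u
Mass defect Δm = 66.52740 − 65.9493 = 0.57810 u

0.578 u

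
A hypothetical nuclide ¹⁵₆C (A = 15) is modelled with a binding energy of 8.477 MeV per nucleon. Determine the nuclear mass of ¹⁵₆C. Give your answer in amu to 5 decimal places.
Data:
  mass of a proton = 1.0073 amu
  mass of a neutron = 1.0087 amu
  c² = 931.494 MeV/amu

14.98559 amu

Total binding energy = 15 × 8.477 = 127.155 MeV
Mass defect = 127.155 MeV / (931.494 MeV/amu) = 0.1365065 amu
Constituent mass = 6(1.0073) + 9(1.0087) = 15.1221 amu
Nuclear mass = 15.1221 − 0.1365065 = 14.9855935 amu ≈ 14.98559 amu (to 5 decimal places)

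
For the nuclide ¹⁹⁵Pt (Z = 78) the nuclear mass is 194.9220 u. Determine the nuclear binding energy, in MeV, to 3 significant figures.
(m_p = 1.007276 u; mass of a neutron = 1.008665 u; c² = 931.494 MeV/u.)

1550 MeV

The nucleus contains 78 protons and 195 − 78 = 117 neutrons.
Σm = 78·m_p + 117·m_n = 78.567528 + 118.013805 = 196.581333 u
Δm = 196.581333 − 194.9220 = 1.659333 u
Converting to energy: 1.659333 u × 931.494 MeV/u = 1545.66 MeV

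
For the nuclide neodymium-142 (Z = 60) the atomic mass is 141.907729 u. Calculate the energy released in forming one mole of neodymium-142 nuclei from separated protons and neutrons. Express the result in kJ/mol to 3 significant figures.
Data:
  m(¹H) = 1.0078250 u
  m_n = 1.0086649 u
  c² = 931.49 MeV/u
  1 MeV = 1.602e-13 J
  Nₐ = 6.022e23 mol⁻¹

Z = 60, so N = A − Z = 142 − 60 = 82.
Total constituent mass: 60 × 1.0078250 + 82 × 1.0086649 = 143.1800218 u
The mass defect is 143.1800218 − 141.907729 = 1.2722928 u.
Converting to energy: 1.2722928 u × 931.49 MeV/u = 1185.13 MeV
Per nucleus in joules: 1185.13 MeV × 1.602e-13 J/MeV = 1.8986e-10 J
Per mole: 1.8986e-10 J × 6.022e23 mol⁻¹ = 1.1433e+14 J/mol

1.14e+11 kJ/mol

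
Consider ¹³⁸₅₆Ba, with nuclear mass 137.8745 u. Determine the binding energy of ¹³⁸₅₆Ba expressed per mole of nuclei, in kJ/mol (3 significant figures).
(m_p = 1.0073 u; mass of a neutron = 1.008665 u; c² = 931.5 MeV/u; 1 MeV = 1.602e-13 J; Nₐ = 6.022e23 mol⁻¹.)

The nucleus contains 56 protons and 138 − 56 = 82 neutrons.
Mass of separated nucleons = 56(1.0073) + 82(1.008665) = 56.4088 + 82.710530 = 139.119330 u
Δm = 139.119330 − 137.8745 = 1.244830 u
Converting to energy: 1.244830 u × 931.5 MeV/u = 1159.56 MeV
Per nucleus in joules: 1159.56 MeV × 1.602e-13 J/MeV = 1.8576e-10 J
Per mole: 1.8576e-10 J × 6.022e23 mol⁻¹ = 1.1186e+14 J/mol

1.12e+11 kJ/mol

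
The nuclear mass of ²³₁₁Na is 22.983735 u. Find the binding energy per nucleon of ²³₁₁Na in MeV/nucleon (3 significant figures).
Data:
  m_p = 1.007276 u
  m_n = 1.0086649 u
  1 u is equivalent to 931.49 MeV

8.11 MeV/nucleon

With 11 protons and 12 neutrons (A = 23):
Σm = 11·m_p + 12·m_n = 11.080036 + 12.1039788 = 23.1840148 u
Δm = 23.1840148 − 22.983735 = 0.2002798 u
E_B = 0.2002798 × 931.49 = 186.559 MeV
Per nucleon: 186.559 / 23 = 8.111 MeV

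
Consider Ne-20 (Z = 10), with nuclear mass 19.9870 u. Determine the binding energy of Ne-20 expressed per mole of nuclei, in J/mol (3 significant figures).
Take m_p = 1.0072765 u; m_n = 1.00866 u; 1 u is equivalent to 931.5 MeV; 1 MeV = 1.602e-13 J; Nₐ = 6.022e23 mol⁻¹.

Z = 10, so N = A − Z = 20 − 10 = 10.
Mass of separated nucleons = 10(1.0072765) + 10(1.00866) = 10.0727650 + 10.08660 = 20.1593650 u
Δm = 20.1593650 − 19.9870 = 0.1723650 u
Binding energy = Δm·c² = 0.1723650 × 931.5 MeV/u = 160.558 MeV
Per nucleus in joules: 160.558 MeV × 1.602e-13 J/MeV = 2.5721e-11 J
Per mole: 2.5721e-11 J × 6.022e23 mol⁻¹ = 1.5489e+13 J/mol

1.55e+13 J/mol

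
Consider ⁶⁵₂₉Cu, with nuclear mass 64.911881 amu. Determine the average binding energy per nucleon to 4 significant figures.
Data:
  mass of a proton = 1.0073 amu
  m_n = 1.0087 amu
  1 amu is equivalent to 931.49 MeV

8.785 MeV/nucleon

Z = 29, so N = A − Z = 65 − 29 = 36.
Σm = 29·m_p + 36·m_n = 29.2117 + 36.3132 = 65.5249 amu
Mass defect Δm = 65.5249 − 64.911881 = 0.613019 amu
Converting to energy: 0.613019 amu × 931.49 MeV/amu = 571.021 MeV
BE/A = 571.021 MeV / 65 = 8.785 MeV/nucleon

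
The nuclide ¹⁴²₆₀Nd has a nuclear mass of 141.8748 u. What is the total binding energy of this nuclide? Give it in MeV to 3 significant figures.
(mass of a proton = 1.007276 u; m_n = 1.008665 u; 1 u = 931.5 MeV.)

The nucleus contains 60 protons and 142 − 60 = 82 neutrons.
Mass of separated nucleons = 60(1.007276) + 82(1.008665) = 60.436560 + 82.710530 = 143.147090 u
Δm = 143.147090 − 141.8748 = 1.272290 u
Binding energy = Δm·c² = 1.272290 × 931.5 MeV/u = 1185.14 MeV

1190 MeV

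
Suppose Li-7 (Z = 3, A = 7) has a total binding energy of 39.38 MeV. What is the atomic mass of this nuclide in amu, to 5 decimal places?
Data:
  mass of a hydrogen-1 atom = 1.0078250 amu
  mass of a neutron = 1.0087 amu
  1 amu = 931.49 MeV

Mass defect = 39.38 MeV / (931.49 MeV/amu) = 0.0422764 amu
Constituent mass = 3(1.0078250) + 4(1.0087) = 7.0582750 amu
Atomic mass = 7.0582750 − 0.0422764 = 7.0159986 amu ≈ 7.01600 amu (to 5 decimal places)

7.01600 amu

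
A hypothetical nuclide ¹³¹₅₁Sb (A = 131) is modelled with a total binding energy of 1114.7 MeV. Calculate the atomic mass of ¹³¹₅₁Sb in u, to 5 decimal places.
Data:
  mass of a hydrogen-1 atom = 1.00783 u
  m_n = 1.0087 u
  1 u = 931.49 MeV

Mass defect = 1114.7 MeV / (931.49 MeV/u) = 1.1966849 u
Constituent mass = 51(1.00783) + 80(1.0087) = 132.09533 u
Atomic mass = 132.09533 − 1.1966849 = 130.8986451 u ≈ 130.89865 u (to 5 decimal places)

130.89865 u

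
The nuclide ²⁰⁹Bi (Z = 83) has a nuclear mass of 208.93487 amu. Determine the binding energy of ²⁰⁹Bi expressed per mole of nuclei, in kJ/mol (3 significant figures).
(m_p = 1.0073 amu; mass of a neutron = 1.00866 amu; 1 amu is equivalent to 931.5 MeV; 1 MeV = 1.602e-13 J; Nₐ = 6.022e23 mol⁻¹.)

1.58e+11 kJ/mol

With 83 protons and 126 neutrons (A = 209):
Mass of separated nucleons = 83(1.0073) + 126(1.00866) = 83.6059 + 127.09116 = 210.69706 amu
The mass defect is 210.69706 − 208.93487 = 1.76219 amu.
E_B = 1.76219 × 931.5 = 1641.48 MeV
Per nucleus in joules: 1641.48 MeV × 1.602e-13 J/MeV = 2.6297e-10 J
Per mole: 2.6297e-10 J × 6.022e23 mol⁻¹ = 1.5836e+14 J/mol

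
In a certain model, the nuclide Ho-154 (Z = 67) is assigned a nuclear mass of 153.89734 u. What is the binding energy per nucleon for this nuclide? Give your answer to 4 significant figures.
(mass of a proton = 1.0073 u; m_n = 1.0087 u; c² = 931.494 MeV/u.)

8.158 MeV/nucleon

Σm = 67·m_p + 87·m_n = 67.4891 + 87.7569 = 155.2460 u
Δm = 155.2460 − 153.89734 = 1.34866 u
Binding energy = Δm·c² = 1.34866 × 931.494 MeV/u = 1256.27 MeV
BE/A = 1256.27 MeV / 154 = 8.158 MeV/nucleon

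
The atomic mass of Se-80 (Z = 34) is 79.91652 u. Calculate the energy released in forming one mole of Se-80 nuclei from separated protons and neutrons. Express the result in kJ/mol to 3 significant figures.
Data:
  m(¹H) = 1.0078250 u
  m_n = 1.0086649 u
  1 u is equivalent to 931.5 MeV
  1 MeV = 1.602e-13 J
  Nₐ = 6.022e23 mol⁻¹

6.72e+10 kJ/mol

With 34 protons and 46 neutrons (A = 80):
Total constituent mass: 34 × 1.0078250 + 46 × 1.0086649 = 80.6646354 u
Δm = 80.6646354 − 79.91652 = 0.7481154 u
E_B = 0.7481154 × 931.5 = 696.869 MeV
Per nucleus in joules: 696.869 MeV × 1.602e-13 J/MeV = 1.1164e-10 J
Per mole: 1.1164e-10 J × 6.022e23 mol⁻¹ = 6.7230e+13 J/mol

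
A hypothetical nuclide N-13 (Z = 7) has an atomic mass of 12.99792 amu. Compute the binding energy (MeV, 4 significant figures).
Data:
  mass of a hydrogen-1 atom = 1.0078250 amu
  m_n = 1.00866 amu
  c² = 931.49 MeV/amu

101.4 MeV

With 7 protons and 6 neutrons (A = 13):
Total constituent mass: 7 × 1.0078250 + 6 × 1.00866 = 13.1067350 amu
Δm = 13.1067350 − 12.99792 = 0.1088150 amu
E_B = 0.1088150 × 931.49 = 101.360 MeV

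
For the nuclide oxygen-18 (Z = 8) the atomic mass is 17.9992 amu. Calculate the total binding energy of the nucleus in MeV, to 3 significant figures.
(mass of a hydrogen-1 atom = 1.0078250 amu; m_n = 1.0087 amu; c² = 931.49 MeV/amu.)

140 MeV

The nucleus contains 8 protons and 18 − 8 = 10 neutrons.
Σm = 8·m(¹H) + 10·m_n = 8.0626000 + 10.0870 = 18.1496000 amu
The mass defect is 18.1496000 − 17.9992 = 0.1504000 amu.
Converting to energy: 0.1504000 amu × 931.49 MeV/amu = 140.096 MeV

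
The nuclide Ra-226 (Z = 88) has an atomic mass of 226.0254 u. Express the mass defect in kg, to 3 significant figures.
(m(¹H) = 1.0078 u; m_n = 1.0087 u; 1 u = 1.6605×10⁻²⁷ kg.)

Z = 88, so N = A − Z = 226 − 88 = 138.
Σm = 88·m(¹H) + 138·m_n = 88.6864 + 139.2006 = 227.8870 u
The mass defect is 227.8870 − 226.0254 = 1.8616 u.
In SI units: 1.8616 u × 1.6605×10⁻²⁷ kg/u = 3.0912e-27 kg

3.09e-27 kg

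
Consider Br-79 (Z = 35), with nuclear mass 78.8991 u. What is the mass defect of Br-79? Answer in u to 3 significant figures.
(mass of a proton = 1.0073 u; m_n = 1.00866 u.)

With 35 protons and 44 neutrons (A = 79):
Σm = 35·m_p + 44·m_n = 35.2555 + 44.38104 = 79.63654 u
Mass defect Δm = 79.63654 − 78.8991 = 0.73744 u

0.737 u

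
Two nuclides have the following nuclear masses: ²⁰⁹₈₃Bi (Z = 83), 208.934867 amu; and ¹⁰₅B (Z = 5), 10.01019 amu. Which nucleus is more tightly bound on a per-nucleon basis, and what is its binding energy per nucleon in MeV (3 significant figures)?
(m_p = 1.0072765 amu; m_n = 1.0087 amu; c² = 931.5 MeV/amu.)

²⁰⁹₈₃Bi; 7.87 MeV/nucleon

²⁰⁹₈₃Bi: Σm = 83(1.0072765) + 126(1.0087) = 210.7001495 amu; Δm = 1.7652825 amu; E_B = 1644.4 MeV; E_B/A = 7.868 MeV
¹⁰₅B: Σm = 5(1.0072765) + 5(1.0087) = 10.0798825 amu; Δm = 0.0696925 amu; E_B = 64.919 MeV; E_B/A = 6.492 MeV
²⁰⁹₈₃Bi has the higher binding energy per nucleon, so it is the more tightly bound nucleus.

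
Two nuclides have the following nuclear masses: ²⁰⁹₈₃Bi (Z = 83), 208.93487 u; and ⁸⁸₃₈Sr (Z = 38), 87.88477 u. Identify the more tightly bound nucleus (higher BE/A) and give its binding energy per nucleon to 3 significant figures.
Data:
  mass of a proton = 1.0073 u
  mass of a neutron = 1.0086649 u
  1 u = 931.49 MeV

⁸⁸₃₈Sr; 8.74 MeV/nucleon

²⁰⁹₈₃Bi: Σm = 83(1.0073) + 126(1.0086649) = 210.6976774 u; Δm = 1.7628074 u; E_B = 1642.04 MeV; E_B/A = 7.857 MeV
⁸⁸₃₈Sr: Σm = 38(1.0073) + 50(1.0086649) = 88.7106450 u; Δm = 0.8258750 u; E_B = 769.29 MeV; E_B/A = 8.742 MeV
⁸⁸₃₈Sr has the higher binding energy per nucleon, so it is the more tightly bound nucleus.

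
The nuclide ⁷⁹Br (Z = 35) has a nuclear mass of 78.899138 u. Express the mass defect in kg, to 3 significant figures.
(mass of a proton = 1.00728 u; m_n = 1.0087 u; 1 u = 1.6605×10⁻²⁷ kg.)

1.23e-27 kg

The nucleus contains 35 protons and 79 − 35 = 44 neutrons.
Total constituent mass: 35 × 1.00728 + 44 × 1.0087 = 79.63760 u
Mass defect Δm = 79.63760 − 78.899138 = 0.738462 u
In SI units: 0.738462 u × 1.6605×10⁻²⁷ kg/u = 1.2262e-27 kg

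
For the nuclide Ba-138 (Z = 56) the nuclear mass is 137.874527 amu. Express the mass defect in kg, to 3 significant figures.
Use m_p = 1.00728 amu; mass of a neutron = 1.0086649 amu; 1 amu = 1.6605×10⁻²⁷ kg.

The nucleus contains 56 protons and 138 − 56 = 82 neutrons.
Σm = 56·m_p + 82·m_n = 56.40768 + 82.7105218 = 139.1182018 amu
Mass defect Δm = 139.1182018 − 137.874527 = 1.2436748 amu
In SI units: 1.2436748 amu × 1.6605×10⁻²⁷ kg/amu = 2.0651e-27 kg

2.07e-27 kg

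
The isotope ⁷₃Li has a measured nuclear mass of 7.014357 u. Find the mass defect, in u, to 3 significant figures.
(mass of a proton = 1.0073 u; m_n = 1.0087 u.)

0.0423 u

Total constituent mass: 3 × 1.0073 + 4 × 1.0087 = 7.0567 u
Δm = 7.0567 − 7.014357 = 0.042343 u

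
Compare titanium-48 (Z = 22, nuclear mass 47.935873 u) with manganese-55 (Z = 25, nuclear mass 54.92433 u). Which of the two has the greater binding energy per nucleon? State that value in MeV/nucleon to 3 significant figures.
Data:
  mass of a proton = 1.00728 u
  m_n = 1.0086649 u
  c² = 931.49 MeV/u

manganese-55; 8.77 MeV/nucleon

titanium-48: Σm = 22(1.00728) + 26(1.0086649) = 48.3854474 u; Δm = 0.4495744 u; E_B = 418.77 MeV; E_B/A = 8.724 MeV
manganese-55: Σm = 25(1.00728) + 30(1.0086649) = 55.4419470 u; Δm = 0.5176170 u; E_B = 482.155 MeV; E_B/A = 8.766 MeV
manganese-55 has the higher binding energy per nucleon, so it is the more tightly bound nucleus.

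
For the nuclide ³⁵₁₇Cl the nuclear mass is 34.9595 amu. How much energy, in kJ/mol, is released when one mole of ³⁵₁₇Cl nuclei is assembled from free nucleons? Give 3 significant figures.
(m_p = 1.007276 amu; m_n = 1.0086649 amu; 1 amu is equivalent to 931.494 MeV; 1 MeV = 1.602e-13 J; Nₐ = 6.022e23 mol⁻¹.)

2.88e+10 kJ/mol

Mass of separated nucleons = 17(1.007276) + 18(1.0086649) = 17.123692 + 18.1559682 = 35.2796602 amu
Δm = 35.2796602 − 34.9595 = 0.3201602 amu
Converting to energy: 0.3201602 amu × 931.494 MeV/amu = 298.227 MeV
Per nucleus in joules: 298.227 MeV × 1.602e-13 J/MeV = 4.7776e-11 J
Per mole: 4.7776e-11 J × 6.022e23 mol⁻¹ = 2.8771e+13 J/mol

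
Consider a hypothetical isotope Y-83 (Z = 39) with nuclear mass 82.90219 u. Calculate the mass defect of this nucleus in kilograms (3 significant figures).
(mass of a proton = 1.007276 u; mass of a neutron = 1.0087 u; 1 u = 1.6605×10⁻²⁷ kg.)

Z = 39, so N = A − Z = 83 − 39 = 44.
Mass of separated nucleons = 39(1.007276) + 44(1.0087) = 39.283764 + 44.3828 = 83.666564 u
Mass defect Δm = 83.666564 − 82.90219 = 0.764374 u
In SI units: 0.764374 u × 1.6605×10⁻²⁷ kg/u = 1.2692e-27 kg

1.27e-27 kg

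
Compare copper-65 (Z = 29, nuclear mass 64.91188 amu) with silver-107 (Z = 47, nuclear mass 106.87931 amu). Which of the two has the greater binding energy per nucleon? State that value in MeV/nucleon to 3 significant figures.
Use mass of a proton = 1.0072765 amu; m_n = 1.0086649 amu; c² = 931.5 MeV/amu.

copper-65: Σm = 29(1.0072765) + 36(1.0086649) = 65.5229549 amu; Δm = 0.6110749 amu; E_B = 569.22 MeV; E_B/A = 8.757 MeV
silver-107: Σm = 47(1.0072765) + 60(1.0086649) = 107.8618895 amu; Δm = 0.9825795 amu; E_B = 915.27 MeV; E_B/A = 8.554 MeV
copper-65 has the higher binding energy per nucleon, so it is the more tightly bound nucleus.

copper-65; 8.76 MeV/nucleon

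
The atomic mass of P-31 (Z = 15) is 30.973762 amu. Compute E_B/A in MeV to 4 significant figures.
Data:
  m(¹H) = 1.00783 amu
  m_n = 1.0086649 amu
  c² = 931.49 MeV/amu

8.483 MeV/nucleon

With 15 protons and 16 neutrons (A = 31):
Total constituent mass: 15 × 1.00783 + 16 × 1.0086649 = 31.2560884 amu
Mass defect Δm = 31.2560884 − 30.973762 = 0.2823264 amu
Binding energy = Δm·c² = 0.2823264 × 931.49 MeV/amu = 262.984 MeV
Per nucleon: 262.984 / 31 = 8.483 MeV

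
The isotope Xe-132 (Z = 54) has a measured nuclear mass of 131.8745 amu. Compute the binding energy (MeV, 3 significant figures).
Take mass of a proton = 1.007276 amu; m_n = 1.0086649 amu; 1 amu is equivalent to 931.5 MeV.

1110 MeV

Mass of separated nucleons = 54(1.007276) + 78(1.0086649) = 54.392904 + 78.6758622 = 133.0687662 amu
Δm = 133.0687662 − 131.8745 = 1.1942662 amu
E_B = 1.1942662 × 931.5 = 1112.46 MeV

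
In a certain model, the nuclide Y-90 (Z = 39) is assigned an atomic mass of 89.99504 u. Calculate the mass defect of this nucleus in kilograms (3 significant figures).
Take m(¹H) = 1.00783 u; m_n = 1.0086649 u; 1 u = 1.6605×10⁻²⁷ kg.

The nucleus contains 39 protons and 90 − 39 = 51 neutrons.
Total constituent mass: 39 × 1.00783 + 51 × 1.0086649 = 90.7472799 u
The mass defect is 90.7472799 − 89.99504 = 0.7522399 u.
In SI units: 0.7522399 u × 1.6605×10⁻²⁷ kg/u = 1.2491e-27 kg

1.25e-27 kg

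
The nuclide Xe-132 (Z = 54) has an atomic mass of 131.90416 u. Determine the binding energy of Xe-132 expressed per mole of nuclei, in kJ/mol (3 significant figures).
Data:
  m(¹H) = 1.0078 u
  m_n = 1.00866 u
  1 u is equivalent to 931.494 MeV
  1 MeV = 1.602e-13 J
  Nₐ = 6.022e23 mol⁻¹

1.07e+11 kJ/mol

Σm = 54·m(¹H) + 78·m_n = 54.4212 + 78.67548 = 133.09668 u
The mass defect is 133.09668 − 131.90416 = 1.19252 u.
Binding energy = Δm·c² = 1.19252 × 931.494 MeV/u = 1110.83 MeV
Per nucleus in joules: 1110.83 MeV × 1.602e-13 J/MeV = 1.7795e-10 J
Per mole: 1.7795e-10 J × 6.022e23 mol⁻¹ = 1.0716e+14 J/mol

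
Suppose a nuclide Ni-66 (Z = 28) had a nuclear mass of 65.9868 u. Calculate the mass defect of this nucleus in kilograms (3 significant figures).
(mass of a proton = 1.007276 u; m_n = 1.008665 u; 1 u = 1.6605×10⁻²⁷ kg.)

Σm = 28·m_p + 38·m_n = 28.203728 + 38.329270 = 66.532998 u
Mass defect Δm = 66.532998 − 65.9868 = 0.546198 u
In SI units: 0.546198 u × 1.6605×10⁻²⁷ kg/u = 9.0696e-28 kg

9.07e-28 kg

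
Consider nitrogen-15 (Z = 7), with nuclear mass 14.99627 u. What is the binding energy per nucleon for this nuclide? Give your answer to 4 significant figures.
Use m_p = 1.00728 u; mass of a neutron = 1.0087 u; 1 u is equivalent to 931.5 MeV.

Z = 7, so N = A − Z = 15 − 7 = 8.
Total constituent mass: 7 × 1.00728 + 8 × 1.0087 = 15.12056 u
Δm = 15.12056 − 14.99627 = 0.12429 u
Binding energy = Δm·c² = 0.12429 × 931.5 MeV/u = 115.776 MeV
Dividing by A = 15 gives 7.718 MeV per nucleon.

7.718 MeV/nucleon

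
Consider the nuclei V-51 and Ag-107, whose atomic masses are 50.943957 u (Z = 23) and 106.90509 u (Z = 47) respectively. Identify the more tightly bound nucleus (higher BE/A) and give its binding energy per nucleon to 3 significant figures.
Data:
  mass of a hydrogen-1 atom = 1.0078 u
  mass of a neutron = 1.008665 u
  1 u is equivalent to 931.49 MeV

V-51; 8.73 MeV/nucleon

V-51: Σm = 23(1.0078) + 28(1.008665) = 51.422020 u; Δm = 0.478063 u; E_B = 445.31 MeV; E_B/A = 8.732 MeV
Ag-107: Σm = 47(1.0078) + 60(1.008665) = 107.886500 u; Δm = 0.981410 u; E_B = 914.17 MeV; E_B/A = 8.544 MeV
V-51 has the higher binding energy per nucleon, so it is the more tightly bound nucleus.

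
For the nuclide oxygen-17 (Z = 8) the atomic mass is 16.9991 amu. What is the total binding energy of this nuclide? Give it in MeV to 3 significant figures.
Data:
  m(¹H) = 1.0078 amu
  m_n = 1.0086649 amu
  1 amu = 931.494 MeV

132 MeV

Σm = 8·m(¹H) + 9·m_n = 8.0624 + 9.0779841 = 17.1403841 amu
Mass defect Δm = 17.1403841 − 16.9991 = 0.1412841 amu
E_B = 0.1412841 × 931.494 = 131.605 MeV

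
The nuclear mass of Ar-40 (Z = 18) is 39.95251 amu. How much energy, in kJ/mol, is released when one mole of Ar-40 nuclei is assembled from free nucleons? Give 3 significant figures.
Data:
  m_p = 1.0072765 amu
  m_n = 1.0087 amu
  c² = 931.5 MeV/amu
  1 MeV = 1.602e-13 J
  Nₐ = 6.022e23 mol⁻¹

3.32e+10 kJ/mol

With 18 protons and 22 neutrons (A = 40):
Mass of separated nucleons = 18(1.0072765) + 22(1.0087) = 18.1309770 + 22.1914 = 40.3223770 amu
Mass defect Δm = 40.3223770 − 39.95251 = 0.3698670 amu
E_B = 0.3698670 × 931.5 = 344.531 MeV
Per nucleus in joules: 344.531 MeV × 1.602e-13 J/MeV = 5.5194e-11 J
Per mole: 5.5194e-11 J × 6.022e23 mol⁻¹ = 3.3238e+13 J/mol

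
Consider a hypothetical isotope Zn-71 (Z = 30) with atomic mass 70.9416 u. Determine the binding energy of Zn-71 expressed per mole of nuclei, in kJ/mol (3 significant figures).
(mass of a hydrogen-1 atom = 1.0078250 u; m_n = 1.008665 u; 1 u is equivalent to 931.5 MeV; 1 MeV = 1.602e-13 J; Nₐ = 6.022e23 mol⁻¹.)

With 30 protons and 41 neutrons (A = 71):
Σm = 30·m(¹H) + 41·m_n = 30.2347500 + 41.355265 = 71.5900150 u
Mass defect Δm = 71.5900150 − 70.9416 = 0.6484150 u
Binding energy = Δm·c² = 0.6484150 × 931.5 MeV/u = 603.999 MeV
Per nucleus in joules: 603.999 MeV × 1.602e-13 J/MeV = 9.6761e-11 J
Per mole: 9.6761e-11 J × 6.022e23 mol⁻¹ = 5.8269e+13 J/mol

5.83e+10 kJ/mol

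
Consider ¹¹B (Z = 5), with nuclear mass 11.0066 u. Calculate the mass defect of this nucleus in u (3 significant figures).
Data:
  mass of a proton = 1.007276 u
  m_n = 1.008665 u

Σm = 5·m_p + 6·m_n = 5.036380 + 6.051990 = 11.088370 u
Δm = 11.088370 − 11.0066 = 0.081770 u

0.0818 u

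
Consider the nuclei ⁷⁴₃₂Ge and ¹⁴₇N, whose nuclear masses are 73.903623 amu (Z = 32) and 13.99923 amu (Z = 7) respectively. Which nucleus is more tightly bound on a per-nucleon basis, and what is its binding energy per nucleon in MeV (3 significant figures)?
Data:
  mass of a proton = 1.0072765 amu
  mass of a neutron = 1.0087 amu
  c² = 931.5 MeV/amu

⁷⁴₃₂Ge; 8.74 MeV/nucleon

⁷⁴₃₂Ge: Σm = 32(1.0072765) + 42(1.0087) = 74.5982480 amu; Δm = 0.6946250 amu; E_B = 647.04 MeV; E_B/A = 8.744 MeV
¹⁴₇N: Σm = 7(1.0072765) + 7(1.0087) = 14.1118355 amu; Δm = 0.1126055 amu; E_B = 104.89 MeV; E_B/A = 7.492 MeV
⁷⁴₃₂Ge has the higher binding energy per nucleon, so it is the more tightly bound nucleus.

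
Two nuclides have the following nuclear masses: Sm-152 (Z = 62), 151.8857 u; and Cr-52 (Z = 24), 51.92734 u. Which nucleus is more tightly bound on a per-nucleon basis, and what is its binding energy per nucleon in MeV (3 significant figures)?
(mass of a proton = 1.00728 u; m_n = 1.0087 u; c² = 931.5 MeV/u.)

Sm-152: Σm = 62(1.00728) + 90(1.0087) = 153.23436 u; Δm = 1.34866 u; E_B = 1256.277 MeV; E_B/A = 8.26498 MeV
Cr-52: Σm = 24(1.00728) + 28(1.0087) = 52.41832 u; Δm = 0.49098 u; E_B = 457.35 MeV; E_B/A = 8.795 MeV
Cr-52 has the higher binding energy per nucleon, so it is the more tightly bound nucleus.

Cr-52; 8.80 MeV/nucleon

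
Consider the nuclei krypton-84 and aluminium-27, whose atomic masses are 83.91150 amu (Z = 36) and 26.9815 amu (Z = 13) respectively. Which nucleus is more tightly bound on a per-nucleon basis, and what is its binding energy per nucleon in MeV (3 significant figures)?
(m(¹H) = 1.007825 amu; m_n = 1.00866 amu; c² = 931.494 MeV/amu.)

krypton-84; 8.71 MeV/nucleon

krypton-84: Σm = 36(1.007825) + 48(1.00866) = 84.697380 amu; Δm = 0.785880 amu; E_B = 732.04 MeV; E_B/A = 8.7148 MeV
aluminium-27: Σm = 13(1.007825) + 14(1.00866) = 27.222965 amu; Δm = 0.241465 amu; E_B = 224.92 MeV; E_B/A = 8.330 MeV
krypton-84 has the higher binding energy per nucleon, so it is the more tightly bound nucleus.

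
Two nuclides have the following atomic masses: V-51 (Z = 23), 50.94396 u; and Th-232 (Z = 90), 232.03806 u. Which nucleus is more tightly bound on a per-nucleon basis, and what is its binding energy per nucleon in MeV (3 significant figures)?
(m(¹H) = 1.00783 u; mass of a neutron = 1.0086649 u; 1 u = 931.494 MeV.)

V-51: Σm = 23(1.00783) + 28(1.0086649) = 51.4227072 u; Δm = 0.4787472 u; E_B = 445.95 MeV; E_B/A = 8.744 MeV
Th-232: Σm = 90(1.00783) + 142(1.0086649) = 233.9351158 u; Δm = 1.8970558 u; E_B = 1767.1 MeV; E_B/A = 7.617 MeV
V-51 has the higher binding energy per nucleon, so it is the more tightly bound nucleus.

V-51; 8.74 MeV/nucleon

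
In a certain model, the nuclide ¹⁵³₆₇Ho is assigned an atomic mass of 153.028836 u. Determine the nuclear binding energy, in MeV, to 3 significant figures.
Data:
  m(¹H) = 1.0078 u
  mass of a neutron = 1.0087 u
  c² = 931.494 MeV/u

1160 MeV

Mass of separated nucleons = 67(1.0078) + 86(1.0087) = 67.5226 + 86.7482 = 154.2708 u
Mass defect Δm = 154.2708 − 153.028836 = 1.241964 u
E_B = 1.241964 × 931.494 = 1156.88 MeV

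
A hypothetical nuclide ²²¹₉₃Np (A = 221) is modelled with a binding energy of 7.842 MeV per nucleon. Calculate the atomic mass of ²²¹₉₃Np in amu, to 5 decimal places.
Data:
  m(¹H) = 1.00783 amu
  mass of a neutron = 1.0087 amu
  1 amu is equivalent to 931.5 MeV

220.98126 amu

Total binding energy = 221 × 7.842 = 1733.082 MeV
Mass defect = 1733.082 MeV / (931.5 MeV/amu) = 1.8605282 amu
Constituent mass = 93(1.00783) + 128(1.0087) = 222.84179 amu
Atomic mass = 222.84179 − 1.8605282 = 220.9812618 amu ≈ 220.98126 amu (to 5 decimal places)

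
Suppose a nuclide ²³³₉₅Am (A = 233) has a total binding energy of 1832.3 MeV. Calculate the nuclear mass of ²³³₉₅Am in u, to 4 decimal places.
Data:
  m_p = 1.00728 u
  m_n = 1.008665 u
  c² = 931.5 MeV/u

232.9203 u

Mass defect = 1832.3 MeV / (931.5 MeV/u) = 1.967042 u
Constituent mass = 95(1.00728) + 138(1.008665) = 234.887370 u
Nuclear mass = 234.887370 − 1.967042 = 232.920328 u ≈ 232.9203 u (to 4 decimal places)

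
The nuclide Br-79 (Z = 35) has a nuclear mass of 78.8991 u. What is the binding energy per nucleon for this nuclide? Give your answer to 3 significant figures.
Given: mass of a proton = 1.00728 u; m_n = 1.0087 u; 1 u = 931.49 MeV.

The nucleus contains 35 protons and 79 − 35 = 44 neutrons.
Total constituent mass: 35 × 1.00728 + 44 × 1.0087 = 79.63760 u
The mass defect is 79.63760 − 78.8991 = 0.73850 u.
E_B = 0.73850 × 931.49 = 687.905 MeV
BE/A = 687.905 MeV / 79 = 8.708 MeV/nucleon

8.71 MeV/nucleon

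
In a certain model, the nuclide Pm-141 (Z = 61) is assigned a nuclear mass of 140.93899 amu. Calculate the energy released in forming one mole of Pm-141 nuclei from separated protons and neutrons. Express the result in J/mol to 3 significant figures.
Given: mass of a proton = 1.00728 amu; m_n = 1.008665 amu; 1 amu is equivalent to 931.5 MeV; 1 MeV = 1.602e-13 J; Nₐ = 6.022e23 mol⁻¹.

The nucleus contains 61 protons and 141 − 61 = 80 neutrons.
Σm = 61·m_p + 80·m_n = 61.44408 + 80.693200 = 142.137280 amu
The mass defect is 142.137280 − 140.93899 = 1.198290 amu.
Binding energy = Δm·c² = 1.198290 × 931.5 MeV/amu = 1116.21 MeV
Per nucleus in joules: 1116.21 MeV × 1.602e-13 J/MeV = 1.7882e-10 J
Per mole: 1.7882e-10 J × 6.022e23 mol⁻¹ = 1.0769e+14 J/mol

1.08e+14 J/mol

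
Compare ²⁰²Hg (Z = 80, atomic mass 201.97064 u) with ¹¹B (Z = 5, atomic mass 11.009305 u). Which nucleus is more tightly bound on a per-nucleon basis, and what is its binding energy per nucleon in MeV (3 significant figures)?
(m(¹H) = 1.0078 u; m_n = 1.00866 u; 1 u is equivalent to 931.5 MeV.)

²⁰²Hg; 7.88 MeV/nucleon

²⁰²Hg: Σm = 80(1.0078) + 122(1.00866) = 203.68052 u; Δm = 1.70988 u; E_B = 1592.75 MeV; E_B/A = 7.8849 MeV
¹¹B: Σm = 5(1.0078) + 6(1.00866) = 11.09096 u; Δm = 0.081655 u; E_B = 76.062 MeV; E_B/A = 6.9147 MeV
²⁰²Hg has the higher binding energy per nucleon, so it is the more tightly bound nucleus.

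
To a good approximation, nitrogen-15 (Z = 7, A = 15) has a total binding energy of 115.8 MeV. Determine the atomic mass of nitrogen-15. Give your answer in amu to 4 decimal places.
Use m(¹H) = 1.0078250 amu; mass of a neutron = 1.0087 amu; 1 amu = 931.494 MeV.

Mass defect = 115.8 MeV / (931.494 MeV/amu) = 0.124316 amu
Constituent mass = 7(1.0078250) + 8(1.0087) = 15.1243750 amu
Atomic mass = 15.1243750 − 0.124316 = 15.0000590 amu ≈ 15.0001 amu (to 4 decimal places)

15.0001 amu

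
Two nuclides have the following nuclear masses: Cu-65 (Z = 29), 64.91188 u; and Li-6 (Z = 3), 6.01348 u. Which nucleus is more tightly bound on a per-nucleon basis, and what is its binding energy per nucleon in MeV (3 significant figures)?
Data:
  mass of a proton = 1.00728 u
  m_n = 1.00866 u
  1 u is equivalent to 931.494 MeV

Cu-65; 8.76 MeV/nucleon

Cu-65: Σm = 29(1.00728) + 36(1.00866) = 65.52288 u; Δm = 0.61100 u; E_B = 569.14 MeV; E_B/A = 8.756 MeV
Li-6: Σm = 3(1.00728) + 3(1.00866) = 6.04782 u; Δm = 0.03434 u; E_B = 31.988 MeV; E_B/A = 5.331 MeV
Cu-65 has the higher binding energy per nucleon, so it is the more tightly bound nucleus.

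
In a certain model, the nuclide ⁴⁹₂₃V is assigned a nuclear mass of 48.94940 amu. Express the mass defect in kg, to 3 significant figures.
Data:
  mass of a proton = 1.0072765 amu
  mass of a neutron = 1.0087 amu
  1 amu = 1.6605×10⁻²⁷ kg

Total constituent mass: 23 × 1.0072765 + 26 × 1.0087 = 49.3935595 amu
The mass defect is 49.3935595 − 48.94940 = 0.4441595 amu.
In SI units: 0.4441595 amu × 1.6605×10⁻²⁷ kg/amu = 7.3753e-28 kg

7.38e-28 kg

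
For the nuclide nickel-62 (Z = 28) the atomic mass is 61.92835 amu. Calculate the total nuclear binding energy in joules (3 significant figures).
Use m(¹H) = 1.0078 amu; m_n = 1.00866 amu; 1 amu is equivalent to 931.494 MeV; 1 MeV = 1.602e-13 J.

8.72e-11 J

The nucleus contains 28 protons and 62 − 28 = 34 neutrons.
Mass of separated nucleons = 28(1.0078) + 34(1.00866) = 28.2184 + 34.29444 = 62.51284 amu
Mass defect Δm = 62.51284 − 61.92835 = 0.58449 amu
Binding energy = Δm·c² = 0.58449 × 931.494 MeV/amu = 544.449 MeV
In joules: 544.449 MeV × 1.602e-13 J/MeV = 8.7221e-11 J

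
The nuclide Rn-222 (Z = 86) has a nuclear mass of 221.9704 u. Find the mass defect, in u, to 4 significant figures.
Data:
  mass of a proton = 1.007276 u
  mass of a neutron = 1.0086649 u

With 86 protons and 136 neutrons (A = 222):
Total constituent mass: 86 × 1.007276 + 136 × 1.0086649 = 223.8041624 u
Δm = 223.8041624 − 221.9704 = 1.8337624 u

1.834 u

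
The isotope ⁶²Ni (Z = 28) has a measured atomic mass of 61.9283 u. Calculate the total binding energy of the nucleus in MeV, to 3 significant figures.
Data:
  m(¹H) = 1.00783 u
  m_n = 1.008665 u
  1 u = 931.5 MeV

545 MeV

With 28 protons and 34 neutrons (A = 62):
Total constituent mass: 28 × 1.00783 + 34 × 1.008665 = 62.513850 u
Mass defect Δm = 62.513850 − 61.9283 = 0.585550 u
Binding energy = Δm·c² = 0.585550 × 931.5 MeV/u = 545.440 MeV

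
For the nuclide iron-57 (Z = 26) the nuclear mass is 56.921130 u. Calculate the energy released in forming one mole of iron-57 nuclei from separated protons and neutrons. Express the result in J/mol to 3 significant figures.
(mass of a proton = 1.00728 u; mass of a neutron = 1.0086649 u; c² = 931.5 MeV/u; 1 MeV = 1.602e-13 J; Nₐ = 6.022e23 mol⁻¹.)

Total constituent mass: 26 × 1.00728 + 31 × 1.0086649 = 57.4578919 u
Δm = 57.4578919 − 56.921130 = 0.5367619 u
Converting to energy: 0.5367619 u × 931.5 MeV/u = 499.994 MeV
Per nucleus in joules: 499.994 MeV × 1.602e-13 J/MeV = 8.0099e-11 J
Per mole: 8.0099e-11 J × 6.022e23 mol⁻¹ = 4.8236e+13 J/mol

4.82e+13 J/mol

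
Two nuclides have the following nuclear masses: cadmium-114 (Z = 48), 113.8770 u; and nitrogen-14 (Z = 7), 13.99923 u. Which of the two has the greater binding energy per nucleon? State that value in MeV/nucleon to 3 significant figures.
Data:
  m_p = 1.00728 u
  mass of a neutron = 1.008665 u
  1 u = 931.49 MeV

cadmium-114; 8.53 MeV/nucleon

cadmium-114: Σm = 48(1.00728) + 66(1.008665) = 114.921330 u; Δm = 1.044330 u; E_B = 972.78 MeV; E_B/A = 8.533 MeV
nitrogen-14: Σm = 7(1.00728) + 7(1.008665) = 14.111615 u; Δm = 0.112385 u; E_B = 104.69 MeV; E_B/A = 7.478 MeV
cadmium-114 has the higher binding energy per nucleon, so it is the more tightly bound nucleus.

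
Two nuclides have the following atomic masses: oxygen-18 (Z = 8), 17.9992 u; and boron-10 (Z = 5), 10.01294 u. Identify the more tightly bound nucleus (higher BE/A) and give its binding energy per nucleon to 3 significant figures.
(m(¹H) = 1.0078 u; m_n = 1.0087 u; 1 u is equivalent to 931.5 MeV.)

oxygen-18; 7.77 MeV/nucleon

oxygen-18: Σm = 8(1.0078) + 10(1.0087) = 18.1494 u; Δm = 0.1502 u; E_B = 139.91 MeV; E_B/A = 7.773 MeV
boron-10: Σm = 5(1.0078) + 5(1.0087) = 10.0825 u; Δm = 0.06956 u; E_B = 64.795 MeV; E_B/A = 6.480 MeV
oxygen-18 has the higher binding energy per nucleon, so it is the more tightly bound nucleus.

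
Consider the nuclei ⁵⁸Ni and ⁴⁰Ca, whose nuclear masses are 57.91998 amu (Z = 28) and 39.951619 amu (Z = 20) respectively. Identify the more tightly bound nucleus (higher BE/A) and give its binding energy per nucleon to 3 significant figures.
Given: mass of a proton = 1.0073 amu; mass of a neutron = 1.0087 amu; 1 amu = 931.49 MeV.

⁵⁸Ni; 8.76 MeV/nucleon

⁵⁸Ni: Σm = 28(1.0073) + 30(1.0087) = 58.4654 amu; Δm = 0.54542 amu; E_B = 508.053 MeV; E_B/A = 8.760 MeV
⁴⁰Ca: Σm = 20(1.0073) + 20(1.0087) = 40.3200 amu; Δm = 0.368381 amu; E_B = 343.14 MeV; E_B/A = 8.579 MeV
⁵⁸Ni has the higher binding energy per nucleon, so it is the more tightly bound nucleus.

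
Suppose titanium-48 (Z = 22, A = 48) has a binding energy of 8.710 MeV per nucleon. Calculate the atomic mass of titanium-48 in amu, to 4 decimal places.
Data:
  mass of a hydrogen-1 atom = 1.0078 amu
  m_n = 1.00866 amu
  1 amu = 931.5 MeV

47.9479 amu

Total binding energy = 48 × 8.710 = 418.080 MeV
Mass defect = 418.080 MeV / (931.5 MeV/amu) = 0.448824 amu
Constituent mass = 22(1.0078) + 26(1.00866) = 48.39676 amu
Atomic mass = 48.39676 − 0.448824 = 47.947936 amu ≈ 47.9479 amu (to 4 decimal places)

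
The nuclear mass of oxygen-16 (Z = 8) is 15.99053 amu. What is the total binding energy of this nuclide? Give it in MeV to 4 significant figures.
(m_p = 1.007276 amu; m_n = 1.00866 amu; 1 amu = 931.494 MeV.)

127.6 MeV

Z = 8, so N = A − Z = 16 − 8 = 8.
Σm = 8·m_p + 8·m_n = 8.058208 + 8.06928 = 16.127488 amu
Mass defect Δm = 16.127488 − 15.99053 = 0.136958 amu
Binding energy = Δm·c² = 0.136958 × 931.494 MeV/amu = 127.576 MeV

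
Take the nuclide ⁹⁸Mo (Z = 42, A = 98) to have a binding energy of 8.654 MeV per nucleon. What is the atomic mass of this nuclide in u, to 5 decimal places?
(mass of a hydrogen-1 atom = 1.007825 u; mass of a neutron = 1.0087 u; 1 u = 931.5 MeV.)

Total binding energy = 98 × 8.654 = 848.092 MeV
Mass defect = 848.092 MeV / (931.5 MeV/u) = 0.9104584 u
Constituent mass = 42(1.007825) + 56(1.0087) = 98.815850 u
Atomic mass = 98.815850 − 0.9104584 = 97.9053916 u ≈ 97.90539 u (to 5 decimal places)

97.90539 u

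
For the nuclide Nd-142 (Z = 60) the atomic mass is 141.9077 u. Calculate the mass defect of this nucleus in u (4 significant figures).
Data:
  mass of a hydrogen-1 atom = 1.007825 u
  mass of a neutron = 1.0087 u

The nucleus contains 60 protons and 142 − 60 = 82 neutrons.
Total constituent mass: 60 × 1.007825 + 82 × 1.0087 = 143.182900 u
Δm = 143.182900 − 141.9077 = 1.275200 u

1.275 u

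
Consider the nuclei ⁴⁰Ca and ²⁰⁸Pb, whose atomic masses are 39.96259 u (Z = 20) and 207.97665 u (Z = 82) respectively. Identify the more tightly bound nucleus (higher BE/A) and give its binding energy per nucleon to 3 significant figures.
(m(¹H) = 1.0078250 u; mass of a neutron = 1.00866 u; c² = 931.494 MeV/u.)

⁴⁰Ca: Σm = 20(1.0078250) + 20(1.00866) = 40.3297000 u; Δm = 0.3671100 u; E_B = 341.96 MeV; E_B/A = 8.549 MeV
²⁰⁸Pb: Σm = 82(1.0078250) + 126(1.00866) = 209.7328100 u; Δm = 1.7561600 u; E_B = 1635.85 MeV; E_B/A = 7.8647 MeV
⁴⁰Ca has the higher binding energy per nucleon, so it is the more tightly bound nucleus.

⁴⁰Ca; 8.55 MeV/nucleon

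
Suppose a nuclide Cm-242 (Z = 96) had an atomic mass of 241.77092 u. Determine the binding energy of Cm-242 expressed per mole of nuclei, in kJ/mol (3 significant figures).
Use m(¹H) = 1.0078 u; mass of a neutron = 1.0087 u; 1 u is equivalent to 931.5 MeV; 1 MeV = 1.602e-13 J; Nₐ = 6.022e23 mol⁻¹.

Total constituent mass: 96 × 1.0078 + 146 × 1.0087 = 244.0190 u
Δm = 244.0190 − 241.77092 = 2.24808 u
Binding energy = Δm·c² = 2.24808 × 931.5 MeV/u = 2094.09 MeV
Per nucleus in joules: 2094.09 MeV × 1.602e-13 J/MeV = 3.3547e-10 J
Per mole: 3.3547e-10 J × 6.022e23 mol⁻¹ = 2.0202e+14 J/mol

2.02e+11 kJ/mol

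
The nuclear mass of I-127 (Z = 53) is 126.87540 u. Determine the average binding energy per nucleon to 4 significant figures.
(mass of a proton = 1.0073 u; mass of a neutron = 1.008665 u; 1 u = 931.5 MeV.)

8.455 MeV/nucleon

Z = 53, so N = A − Z = 127 − 53 = 74.
Σm = 53·m_p + 74·m_n = 53.3869 + 74.641210 = 128.028110 u
Δm = 128.028110 − 126.87540 = 1.152710 u
Binding energy = Δm·c² = 1.152710 × 931.5 MeV/u = 1073.75 MeV
Per nucleon: 1073.75 / 127 = 8.455 MeV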